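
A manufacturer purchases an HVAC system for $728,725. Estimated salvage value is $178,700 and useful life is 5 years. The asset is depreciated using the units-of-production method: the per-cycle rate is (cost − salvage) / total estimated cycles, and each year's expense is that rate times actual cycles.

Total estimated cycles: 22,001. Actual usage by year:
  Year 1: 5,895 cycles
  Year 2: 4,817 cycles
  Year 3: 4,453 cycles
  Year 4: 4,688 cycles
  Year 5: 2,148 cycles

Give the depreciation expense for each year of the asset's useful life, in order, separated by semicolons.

$147,375; $120,425; $111,325; $117,200; $53,700

Depreciable base = $728,725 − $178,700 = $550,025.
Rate = $550,025 / 22,001 cycles = $25 per cycle.
Year 1: 5,895 × $25 = $147,375. Book value $581,350.
Year 2: 4,817 × $25 = $120,425. Book value $460,925.
Year 3: 4,453 × $25 = $111,325. Book value $349,600.
Year 4: 4,688 × $25 = $117,200. Book value $232,400.
Year 5: 2,148 × $25 = $53,700. Book value $178,700.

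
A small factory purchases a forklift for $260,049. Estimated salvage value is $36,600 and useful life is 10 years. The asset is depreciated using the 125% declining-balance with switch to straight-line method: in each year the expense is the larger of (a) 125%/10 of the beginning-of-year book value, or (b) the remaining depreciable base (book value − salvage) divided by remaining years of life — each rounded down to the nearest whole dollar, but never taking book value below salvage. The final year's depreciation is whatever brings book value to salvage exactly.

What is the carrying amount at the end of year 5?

Depreciable base = $260,049 − $36,600 = $223,449.
Year 1: DB = ⌊$260,049 × 125%/10⌋ = $32,506; SL = ⌊$223,449/10⌋ = $22,344 → take DB $32,506. Book value $227,543.
Year 2: DB = ⌊$227,543 × 125%/10⌋ = $28,442; SL = ⌊$190,943/9⌋ = $21,215 → take DB $28,442. Book value $199,101.
Year 3: DB = ⌊$199,101 × 125%/10⌋ = $24,887; SL = ⌊$162,501/8⌋ = $20,312 → take DB $24,887. Book value $174,214.
Year 4: DB = ⌊$174,214 × 125%/10⌋ = $21,776; SL = ⌊$137,614/7⌋ = $19,659 → take DB $21,776. Book value $152,438.
Year 5: DB = ⌊$152,438 × 125%/10⌋ = $19,054; SL = ⌊$115,838/6⌋ = $19,306 → take SL $19,306. Book value $133,132.

$133,132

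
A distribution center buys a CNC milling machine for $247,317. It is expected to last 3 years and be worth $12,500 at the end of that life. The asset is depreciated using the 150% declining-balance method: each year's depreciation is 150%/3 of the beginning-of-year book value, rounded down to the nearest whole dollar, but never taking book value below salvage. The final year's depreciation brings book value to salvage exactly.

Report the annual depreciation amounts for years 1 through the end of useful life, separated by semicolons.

$123,658; $61,829; $49,330

Depreciable base = $247,317 − $12,500 = $234,817.
Year 1: ⌊$247,317 × 150%/3⌋ = $123,658. Book value $123,659.
Year 2: ⌊$123,659 × 150%/3⌋ = $61,829. Book value $61,830.
Year 3 (final): $61,830 − $12,500 = $49,330. Book value $12,500.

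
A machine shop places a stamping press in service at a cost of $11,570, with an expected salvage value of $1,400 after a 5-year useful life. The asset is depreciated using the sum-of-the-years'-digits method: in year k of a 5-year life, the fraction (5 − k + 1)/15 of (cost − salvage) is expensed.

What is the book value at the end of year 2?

Depreciable base = $11,570 − $1,400 = $10,170.
Sum of the years' digits = 5+4+3+2+1 = 15.
Year 1: $10,170 × 5/15 = $3,390. Book value $8,180.
Year 2: $10,170 × 4/15 = $2,712. Book value $5,468.

$5,468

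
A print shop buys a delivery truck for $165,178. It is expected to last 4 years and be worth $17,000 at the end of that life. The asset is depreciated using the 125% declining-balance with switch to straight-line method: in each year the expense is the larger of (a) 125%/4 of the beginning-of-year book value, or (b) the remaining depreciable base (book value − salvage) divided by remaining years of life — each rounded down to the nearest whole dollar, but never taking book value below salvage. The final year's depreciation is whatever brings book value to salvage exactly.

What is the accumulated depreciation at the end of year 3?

Depreciable base = $165,178 − $17,000 = $148,178.
Year 1: DB = ⌊$165,178 × 125%/4⌋ = $51,618; SL = ⌊$148,178/4⌋ = $37,044 → take DB $51,618. Book value $113,560.
Year 2: DB = ⌊$113,560 × 125%/4⌋ = $35,487; SL = ⌊$96,560/3⌋ = $32,186 → take DB $35,487. Book value $78,073.
Year 3: DB = ⌊$78,073 × 125%/4⌋ = $24,397; SL = ⌊$61,073/2⌋ = $30,536 → take SL $30,536. Book value $47,537.
Accumulated through year 3 = $165,178 − $47,537 = $117,641.

$117,641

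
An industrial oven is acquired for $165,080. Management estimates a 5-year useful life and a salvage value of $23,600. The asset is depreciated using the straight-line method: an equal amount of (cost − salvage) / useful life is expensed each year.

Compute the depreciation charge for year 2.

Depreciable base = $165,080 − $23,600 = $141,480.
Annual expense = $141,480 / 5 = $28,296.

$28,296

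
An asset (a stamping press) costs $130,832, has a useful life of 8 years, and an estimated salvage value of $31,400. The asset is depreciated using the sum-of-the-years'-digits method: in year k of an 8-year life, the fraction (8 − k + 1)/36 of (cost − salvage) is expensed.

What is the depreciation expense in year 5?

Depreciable base = $130,832 − $31,400 = $99,432.
Sum of the years' digits = 8+7+6+5+4+3+2+1 = 36.
Year 1: $99,432 × 8/36 = $22,096. Book value $108,736.
Year 2: $99,432 × 7/36 = $19,334. Book value $89,402.
Year 3: $99,432 × 6/36 = $16,572. Book value $72,830.
Year 4: $99,432 × 5/36 = $13,810. Book value $59,020.
Year 5: $99,432 × 4/36 = $11,048. Book value $47,972.

$11,048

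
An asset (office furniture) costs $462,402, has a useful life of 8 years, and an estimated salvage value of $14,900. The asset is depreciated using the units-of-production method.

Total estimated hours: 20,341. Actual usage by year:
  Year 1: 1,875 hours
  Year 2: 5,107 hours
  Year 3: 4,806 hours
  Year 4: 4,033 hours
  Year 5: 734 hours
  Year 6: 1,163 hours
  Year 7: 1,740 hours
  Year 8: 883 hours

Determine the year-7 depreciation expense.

$38,280

Depreciable base = $462,402 − $14,900 = $447,502.
Rate = $447,502 / 20,341 hours = $22 per hour.
Year 1: 1,875 × $22 = $41,250. Book value $421,152.
Year 2: 5,107 × $22 = $112,354. Book value $308,798.
Year 3: 4,806 × $22 = $105,732. Book value $203,066.
Year 4: 4,033 × $22 = $88,726. Book value $114,340.
Year 5: 734 × $22 = $16,148. Book value $98,192.
Year 6: 1,163 × $22 = $25,586. Book value $72,606.
Year 7: 1,740 × $22 = $38,280. Book value $34,326.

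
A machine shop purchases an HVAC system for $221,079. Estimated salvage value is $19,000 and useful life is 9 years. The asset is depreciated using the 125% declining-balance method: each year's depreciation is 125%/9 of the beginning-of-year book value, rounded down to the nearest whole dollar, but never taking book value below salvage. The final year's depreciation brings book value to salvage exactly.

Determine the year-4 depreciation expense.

Depreciable base = $221,079 − $19,000 = $202,079.
Year 1: ⌊$221,079 × 125%/9⌋ = $30,705. Book value $190,374.
Year 2: ⌊$190,374 × 125%/9⌋ = $26,440. Book value $163,934.
Year 3: ⌊$163,934 × 125%/9⌋ = $22,768. Book value $141,166.
Year 4: ⌊$141,166 × 125%/9⌋ = $19,606. Book value $121,560.

$19,606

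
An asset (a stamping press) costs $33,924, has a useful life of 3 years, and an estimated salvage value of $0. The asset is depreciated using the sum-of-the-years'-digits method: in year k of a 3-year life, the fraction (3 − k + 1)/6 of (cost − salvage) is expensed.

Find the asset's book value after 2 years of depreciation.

Depreciable base = $33,924 − $0 = $33,924.
Sum of the years' digits = 3+2+1 = 6.
Year 1: $33,924 × 3/6 = $16,962. Book value $16,962.
Year 2: $33,924 × 2/6 = $11,308. Book value $5,654.

$5,654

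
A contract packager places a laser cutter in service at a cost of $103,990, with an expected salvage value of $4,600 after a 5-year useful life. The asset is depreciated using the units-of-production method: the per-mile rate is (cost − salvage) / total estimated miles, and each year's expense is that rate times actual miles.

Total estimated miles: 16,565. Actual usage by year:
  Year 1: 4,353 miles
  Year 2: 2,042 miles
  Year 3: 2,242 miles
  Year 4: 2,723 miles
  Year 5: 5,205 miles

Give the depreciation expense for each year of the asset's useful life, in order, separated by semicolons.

Depreciable base = $103,990 − $4,600 = $99,390.
Rate = $99,390 / 16,565 miles = $6 per mile.
Year 1: 4,353 × $6 = $26,118. Book value $77,872.
Year 2: 2,042 × $6 = $12,252. Book value $65,620.
Year 3: 2,242 × $6 = $13,452. Book value $52,168.
Year 4: 2,723 × $6 = $16,338. Book value $35,830.
Year 5: 5,205 × $6 = $31,230. Book value $4,600.

$26,118; $12,252; $13,452; $16,338; $31,230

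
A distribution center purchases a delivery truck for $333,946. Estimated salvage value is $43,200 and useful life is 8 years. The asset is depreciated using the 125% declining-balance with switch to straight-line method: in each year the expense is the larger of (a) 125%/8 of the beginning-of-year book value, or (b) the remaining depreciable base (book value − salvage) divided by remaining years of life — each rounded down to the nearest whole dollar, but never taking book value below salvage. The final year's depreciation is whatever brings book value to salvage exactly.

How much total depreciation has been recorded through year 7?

Depreciable base = $333,946 − $43,200 = $290,746.
Year 1: DB = ⌊$333,946 × 125%/8⌋ = $52,179; SL = ⌊$290,746/8⌋ = $36,343 → take DB $52,179. Book value $281,767.
Year 2: DB = ⌊$281,767 × 125%/8⌋ = $44,026; SL = ⌊$238,567/7⌋ = $34,081 → take DB $44,026. Book value $237,741.
Year 3: DB = ⌊$237,741 × 125%/8⌋ = $37,147; SL = ⌊$194,541/6⌋ = $32,423 → take DB $37,147. Book value $200,594.
Year 4: DB = ⌊$200,594 × 125%/8⌋ = $31,342; SL = ⌊$157,394/5⌋ = $31,478 → take SL $31,478. Book value $169,116.
Year 5: DB = ⌊$169,116 × 125%/8⌋ = $26,424; SL = ⌊$125,916/4⌋ = $31,479 → take SL $31,479. Book value $137,637.
Year 6: DB = ⌊$137,637 × 125%/8⌋ = $21,505; SL = ⌊$94,437/3⌋ = $31,479 → take SL $31,479. Book value $106,158.
Year 7: DB = ⌊$106,158 × 125%/8⌋ = $16,587; SL = ⌊$62,958/2⌋ = $31,479 → take SL $31,479. Book value $74,679.
Accumulated through year 7 = $333,946 − $74,679 = $259,267.

$259,267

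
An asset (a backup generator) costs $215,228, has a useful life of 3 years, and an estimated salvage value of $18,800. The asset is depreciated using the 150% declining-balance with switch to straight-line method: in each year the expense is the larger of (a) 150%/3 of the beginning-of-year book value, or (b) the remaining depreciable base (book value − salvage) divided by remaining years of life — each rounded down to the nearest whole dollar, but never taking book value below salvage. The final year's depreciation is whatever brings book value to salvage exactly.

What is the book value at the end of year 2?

Depreciable base = $215,228 − $18,800 = $196,428.
Year 1: DB = ⌊$215,228 × 150%/3⌋ = $107,614; SL = ⌊$196,428/3⌋ = $65,476 → take DB $107,614. Book value $107,614.
Year 2: DB = ⌊$107,614 × 150%/3⌋ = $53,807; SL = ⌊$88,814/2⌋ = $44,407 → take DB $53,807. Book value $53,807.

$53,807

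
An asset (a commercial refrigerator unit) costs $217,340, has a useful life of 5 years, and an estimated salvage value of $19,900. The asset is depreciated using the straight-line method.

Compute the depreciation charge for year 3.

Depreciable base = $217,340 − $19,900 = $197,440.
Annual expense = $197,440 / 5 = $39,488.

$39,488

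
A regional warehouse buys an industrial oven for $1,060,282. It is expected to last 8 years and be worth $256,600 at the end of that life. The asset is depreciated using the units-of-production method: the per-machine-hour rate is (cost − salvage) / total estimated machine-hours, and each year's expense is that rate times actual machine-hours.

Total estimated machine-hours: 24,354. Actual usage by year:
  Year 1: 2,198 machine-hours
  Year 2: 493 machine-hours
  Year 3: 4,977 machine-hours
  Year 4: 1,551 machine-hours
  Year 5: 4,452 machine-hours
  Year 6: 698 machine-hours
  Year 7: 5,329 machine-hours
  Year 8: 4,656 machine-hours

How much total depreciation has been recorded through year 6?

$474,177

Depreciable base = $1,060,282 − $256,600 = $803,682.
Rate = $803,682 / 24,354 machine-hours = $33 per machine-hour.
Year 1: 2,198 × $33 = $72,534. Book value $987,748.
Year 2: 493 × $33 = $16,269. Book value $971,479.
Year 3: 4,977 × $33 = $164,241. Book value $807,238.
Year 4: 1,551 × $33 = $51,183. Book value $756,055.
Year 5: 4,452 × $33 = $146,916. Book value $609,139.
Year 6: 698 × $33 = $23,034. Book value $586,105.
Accumulated through year 6 = $1,060,282 − $586,105 = $474,177.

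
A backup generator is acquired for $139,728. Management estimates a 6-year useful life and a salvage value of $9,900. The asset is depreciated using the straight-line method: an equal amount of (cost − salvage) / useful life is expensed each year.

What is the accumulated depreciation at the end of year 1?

Depreciable base = $139,728 − $9,900 = $129,828.
Annual expense = $129,828 / 6 = $21,638.
End of year 1: book value $118,090.
Accumulated through year 1 = $139,728 − $118,090 = $21,638.

$21,638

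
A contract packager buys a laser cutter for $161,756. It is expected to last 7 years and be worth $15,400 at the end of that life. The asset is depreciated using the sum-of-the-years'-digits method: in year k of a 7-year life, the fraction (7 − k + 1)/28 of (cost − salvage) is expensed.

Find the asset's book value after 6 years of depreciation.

$20,627

Depreciable base = $161,756 − $15,400 = $146,356.
Sum of the years' digits = 7+6+5+4+3+2+1 = 28.
Year 1: $146,356 × 7/28 = $36,589. Book value $125,167.
Year 2: $146,356 × 6/28 = $31,362. Book value $93,805.
Year 3: $146,356 × 5/28 = $26,135. Book value $67,670.
Year 4: $146,356 × 4/28 = $20,908. Book value $46,762.
Year 5: $146,356 × 3/28 = $15,681. Book value $31,081.
Year 6: $146,356 × 2/28 = $10,454. Book value $20,627.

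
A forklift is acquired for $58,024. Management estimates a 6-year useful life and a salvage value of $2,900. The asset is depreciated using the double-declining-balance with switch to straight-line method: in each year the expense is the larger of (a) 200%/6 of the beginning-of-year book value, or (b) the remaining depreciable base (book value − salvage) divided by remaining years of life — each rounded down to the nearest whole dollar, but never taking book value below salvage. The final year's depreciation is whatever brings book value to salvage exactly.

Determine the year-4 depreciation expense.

Depreciable base = $58,024 − $2,900 = $55,124.
Year 1: DB = ⌊$58,024 × 200%/6⌋ = $19,341; SL = ⌊$55,124/6⌋ = $9,187 → take DB $19,341. Book value $38,683.
Year 2: DB = ⌊$38,683 × 200%/6⌋ = $12,894; SL = ⌊$35,783/5⌋ = $7,156 → take DB $12,894. Book value $25,789.
Year 3: DB = ⌊$25,789 × 200%/6⌋ = $8,596; SL = ⌊$22,889/4⌋ = $5,722 → take DB $8,596. Book value $17,193.
Year 4: DB = ⌊$17,193 × 200%/6⌋ = $5,731; SL = ⌊$14,293/3⌋ = $4,764 → take DB $5,731. Book value $11,462.

$5,731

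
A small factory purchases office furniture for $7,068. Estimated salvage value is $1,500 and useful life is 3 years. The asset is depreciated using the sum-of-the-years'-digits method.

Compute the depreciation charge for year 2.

Depreciable base = $7,068 − $1,500 = $5,568.
Sum of the years' digits = 3+2+1 = 6.
Year 1: $5,568 × 3/6 = $2,784. Book value $4,284.
Year 2: $5,568 × 2/6 = $1,856. Book value $2,428.

$1,856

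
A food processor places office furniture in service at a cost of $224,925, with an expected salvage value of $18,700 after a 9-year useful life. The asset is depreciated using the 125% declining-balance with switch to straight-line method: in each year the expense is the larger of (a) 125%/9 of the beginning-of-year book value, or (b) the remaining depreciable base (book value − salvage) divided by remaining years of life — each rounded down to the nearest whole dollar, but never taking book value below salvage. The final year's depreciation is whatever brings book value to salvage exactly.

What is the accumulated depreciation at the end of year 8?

Depreciable base = $224,925 − $18,700 = $206,225.
Year 1: DB = ⌊$224,925 × 125%/9⌋ = $31,239; SL = ⌊$206,225/9⌋ = $22,913 → take DB $31,239. Book value $193,686.
Year 2: DB = ⌊$193,686 × 125%/9⌋ = $26,900; SL = ⌊$174,986/8⌋ = $21,873 → take DB $26,900. Book value $166,786.
Year 3: DB = ⌊$166,786 × 125%/9⌋ = $23,164; SL = ⌊$148,086/7⌋ = $21,155 → take DB $23,164. Book value $143,622.
Year 4: DB = ⌊$143,622 × 125%/9⌋ = $19,947; SL = ⌊$124,922/6⌋ = $20,820 → take SL $20,820. Book value $122,802.
Year 5: DB = ⌊$122,802 × 125%/9⌋ = $17,055; SL = ⌊$104,102/5⌋ = $20,820 → take SL $20,820. Book value $101,982.
Year 6: DB = ⌊$101,982 × 125%/9⌋ = $14,164; SL = ⌊$83,282/4⌋ = $20,820 → take SL $20,820. Book value $81,162.
Year 7: DB = ⌊$81,162 × 125%/9⌋ = $11,272; SL = ⌊$62,462/3⌋ = $20,820 → take SL $20,820. Book value $60,342.
Year 8: DB = ⌊$60,342 × 125%/9⌋ = $8,380; SL = ⌊$41,642/2⌋ = $20,821 → take SL $20,821. Book value $39,521.
Accumulated through year 8 = $224,925 − $39,521 = $185,404.

$185,404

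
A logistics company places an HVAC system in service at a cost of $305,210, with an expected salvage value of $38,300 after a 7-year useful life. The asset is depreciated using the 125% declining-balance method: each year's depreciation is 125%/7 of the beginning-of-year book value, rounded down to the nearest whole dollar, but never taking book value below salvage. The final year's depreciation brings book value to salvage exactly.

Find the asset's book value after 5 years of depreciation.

$114,144

Depreciable base = $305,210 − $38,300 = $266,910.
Year 1: ⌊$305,210 × 125%/7⌋ = $54,501. Book value $250,709.
Year 2: ⌊$250,709 × 125%/7⌋ = $44,769. Book value $205,940.
Year 3: ⌊$205,940 × 125%/7⌋ = $36,775. Book value $169,165.
Year 4: ⌊$169,165 × 125%/7⌋ = $30,208. Book value $138,957.
Year 5: ⌊$138,957 × 125%/7⌋ = $24,813. Book value $114,144.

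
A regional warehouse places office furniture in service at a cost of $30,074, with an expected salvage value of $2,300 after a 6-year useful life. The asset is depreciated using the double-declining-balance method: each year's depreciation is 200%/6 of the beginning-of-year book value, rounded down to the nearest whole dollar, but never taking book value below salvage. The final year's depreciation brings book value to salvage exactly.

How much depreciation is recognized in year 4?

$2,970

Depreciable base = $30,074 − $2,300 = $27,774.
Year 1: ⌊$30,074 × 200%/6⌋ = $10,024. Book value $20,050.
Year 2: ⌊$20,050 × 200%/6⌋ = $6,683. Book value $13,367.
Year 3: ⌊$13,367 × 200%/6⌋ = $4,455. Book value $8,912.
Year 4: ⌊$8,912 × 200%/6⌋ = $2,970. Book value $5,942.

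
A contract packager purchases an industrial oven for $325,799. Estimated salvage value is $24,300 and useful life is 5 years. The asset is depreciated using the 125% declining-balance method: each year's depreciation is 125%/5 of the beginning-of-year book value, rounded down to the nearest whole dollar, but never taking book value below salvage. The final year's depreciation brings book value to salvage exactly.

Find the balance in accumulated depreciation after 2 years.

$142,536

Depreciable base = $325,799 − $24,300 = $301,499.
Year 1: ⌊$325,799 × 125%/5⌋ = $81,449. Book value $244,350.
Year 2: ⌊$244,350 × 125%/5⌋ = $61,087. Book value $183,263.
Accumulated through year 2 = $325,799 − $183,263 = $142,536.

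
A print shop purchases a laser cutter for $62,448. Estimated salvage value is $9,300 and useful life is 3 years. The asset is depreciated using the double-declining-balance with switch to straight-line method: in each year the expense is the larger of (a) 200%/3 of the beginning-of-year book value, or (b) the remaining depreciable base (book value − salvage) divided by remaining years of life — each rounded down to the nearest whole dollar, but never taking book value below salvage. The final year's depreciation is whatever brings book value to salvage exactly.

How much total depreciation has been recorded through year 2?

$53,148

Depreciable base = $62,448 − $9,300 = $53,148.
Year 1: DB = ⌊$62,448 × 200%/3⌋ = $41,632; SL = ⌊$53,148/3⌋ = $17,716 → take DB $41,632. Book value $20,816.
Year 2: DB = ⌊$20,816 × 200%/3⌋ = $13,877; SL = ⌊$11,516/2⌋ = $5,758 → take DB $13,877, capped at $11,516. Book value $9,300.
Accumulated through year 2 = $62,448 − $9,300 = $53,148.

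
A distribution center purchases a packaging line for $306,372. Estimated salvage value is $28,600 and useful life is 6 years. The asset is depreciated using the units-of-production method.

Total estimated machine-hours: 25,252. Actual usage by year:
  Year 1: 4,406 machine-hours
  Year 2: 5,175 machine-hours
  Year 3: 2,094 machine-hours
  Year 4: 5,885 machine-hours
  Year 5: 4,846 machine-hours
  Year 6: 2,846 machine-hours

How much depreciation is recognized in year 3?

Depreciable base = $306,372 − $28,600 = $277,772.
Rate = $277,772 / 25,252 machine-hours = $11 per machine-hour.
Year 1: 4,406 × $11 = $48,466. Book value $257,906.
Year 2: 5,175 × $11 = $56,925. Book value $200,981.
Year 3: 2,094 × $11 = $23,034. Book value $177,947.

$23,034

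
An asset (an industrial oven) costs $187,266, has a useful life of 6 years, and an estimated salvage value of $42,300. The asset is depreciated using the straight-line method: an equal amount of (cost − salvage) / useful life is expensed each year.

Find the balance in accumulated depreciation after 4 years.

Depreciable base = $187,266 − $42,300 = $144,966.
Annual expense = $144,966 / 6 = $24,161.
End of year 1: book value $163,105.
End of year 2: book value $138,944.
End of year 3: book value $114,783.
End of year 4: book value $90,622.
Accumulated through year 4 = $187,266 − $90,622 = $96,644.

$96,644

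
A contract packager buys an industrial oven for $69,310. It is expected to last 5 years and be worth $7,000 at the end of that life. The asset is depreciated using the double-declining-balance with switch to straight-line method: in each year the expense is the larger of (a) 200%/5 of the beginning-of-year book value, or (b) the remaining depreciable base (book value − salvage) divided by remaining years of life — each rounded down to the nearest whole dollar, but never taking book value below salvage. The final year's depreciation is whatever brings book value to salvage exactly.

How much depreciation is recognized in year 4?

Depreciable base = $69,310 − $7,000 = $62,310.
Year 1: DB = ⌊$69,310 × 200%/5⌋ = $27,724; SL = ⌊$62,310/5⌋ = $12,462 → take DB $27,724. Book value $41,586.
Year 2: DB = ⌊$41,586 × 200%/5⌋ = $16,634; SL = ⌊$34,586/4⌋ = $8,646 → take DB $16,634. Book value $24,952.
Year 3: DB = ⌊$24,952 × 200%/5⌋ = $9,980; SL = ⌊$17,952/3⌋ = $5,984 → take DB $9,980. Book value $14,972.
Year 4: DB = ⌊$14,972 × 200%/5⌋ = $5,988; SL = ⌊$7,972/2⌋ = $3,986 → take DB $5,988. Book value $8,984.

$5,988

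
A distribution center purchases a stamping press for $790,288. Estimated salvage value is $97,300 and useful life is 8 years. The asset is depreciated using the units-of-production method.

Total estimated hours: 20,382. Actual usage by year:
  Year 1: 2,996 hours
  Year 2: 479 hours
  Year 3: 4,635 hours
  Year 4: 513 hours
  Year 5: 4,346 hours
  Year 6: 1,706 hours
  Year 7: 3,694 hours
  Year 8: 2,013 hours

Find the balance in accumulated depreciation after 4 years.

$293,182

Depreciable base = $790,288 − $97,300 = $692,988.
Rate = $692,988 / 20,382 hours = $34 per hour.
Year 1: 2,996 × $34 = $101,864. Book value $688,424.
Year 2: 479 × $34 = $16,286. Book value $672,138.
Year 3: 4,635 × $34 = $157,590. Book value $514,548.
Year 4: 513 × $34 = $17,442. Book value $497,106.
Accumulated through year 4 = $790,288 − $497,106 = $293,182.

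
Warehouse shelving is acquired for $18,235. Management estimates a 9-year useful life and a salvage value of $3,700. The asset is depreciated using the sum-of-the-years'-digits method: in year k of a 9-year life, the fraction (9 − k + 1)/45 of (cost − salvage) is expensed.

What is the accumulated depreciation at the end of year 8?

$14,212

Depreciable base = $18,235 − $3,700 = $14,535.
Sum of the years' digits = 9+8+7+6+5+4+3+2+1 = 45.
Year 1: $14,535 × 9/45 = $2,907. Book value $15,328.
Year 2: $14,535 × 8/45 = $2,584. Book value $12,744.
Year 3: $14,535 × 7/45 = $2,261. Book value $10,483.
Year 4: $14,535 × 6/45 = $1,938. Book value $8,545.
Year 5: $14,535 × 5/45 = $1,615. Book value $6,930.
Year 6: $14,535 × 4/45 = $1,292. Book value $5,638.
Year 7: $14,535 × 3/45 = $969. Book value $4,669.
Year 8: $14,535 × 2/45 = $646. Book value $4,023.
Accumulated through year 8 = $18,235 − $4,023 = $14,212.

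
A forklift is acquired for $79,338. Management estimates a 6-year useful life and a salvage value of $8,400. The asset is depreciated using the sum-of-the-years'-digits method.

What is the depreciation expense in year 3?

Depreciable base = $79,338 − $8,400 = $70,938.
Sum of the years' digits = 6+5+4+3+2+1 = 21.
Year 1: $70,938 × 6/21 = $20,268. Book value $59,070.
Year 2: $70,938 × 5/21 = $16,890. Book value $42,180.
Year 3: $70,938 × 4/21 = $13,512. Book value $28,668.

$13,512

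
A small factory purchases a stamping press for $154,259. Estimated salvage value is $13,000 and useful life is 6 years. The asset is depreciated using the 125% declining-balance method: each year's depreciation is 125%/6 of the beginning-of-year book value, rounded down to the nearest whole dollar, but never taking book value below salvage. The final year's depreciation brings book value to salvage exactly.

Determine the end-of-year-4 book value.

Depreciable base = $154,259 − $13,000 = $141,259.
Year 1: ⌊$154,259 × 125%/6⌋ = $32,137. Book value $122,122.
Year 2: ⌊$122,122 × 125%/6⌋ = $25,442. Book value $96,680.
Year 3: ⌊$96,680 × 125%/6⌋ = $20,141. Book value $76,539.
Year 4: ⌊$76,539 × 125%/6⌋ = $15,945. Book value $60,594.

$60,594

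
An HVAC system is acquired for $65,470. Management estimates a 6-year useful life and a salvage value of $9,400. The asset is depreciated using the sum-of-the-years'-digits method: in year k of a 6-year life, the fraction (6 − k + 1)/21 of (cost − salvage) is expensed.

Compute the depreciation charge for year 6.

Depreciable base = $65,470 − $9,400 = $56,070.
Sum of the years' digits = 6+5+4+3+2+1 = 21.
Year 1: $56,070 × 6/21 = $16,020. Book value $49,450.
Year 2: $56,070 × 5/21 = $13,350. Book value $36,100.
Year 3: $56,070 × 4/21 = $10,680. Book value $25,420.
Year 4: $56,070 × 3/21 = $8,010. Book value $17,410.
Year 5: $56,070 × 2/21 = $5,340. Book value $12,070.
Year 6: $56,070 × 1/21 = $2,670. Book value $9,400.

$2,670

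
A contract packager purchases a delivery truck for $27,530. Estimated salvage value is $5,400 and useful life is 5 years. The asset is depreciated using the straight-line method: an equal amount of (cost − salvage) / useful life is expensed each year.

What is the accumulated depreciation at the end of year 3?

$13,278

Depreciable base = $27,530 − $5,400 = $22,130.
Annual expense = $22,130 / 5 = $4,426.
End of year 1: book value $23,104.
End of year 2: book value $18,678.
End of year 3: book value $14,252.
Accumulated through year 3 = $27,530 − $14,252 = $13,278.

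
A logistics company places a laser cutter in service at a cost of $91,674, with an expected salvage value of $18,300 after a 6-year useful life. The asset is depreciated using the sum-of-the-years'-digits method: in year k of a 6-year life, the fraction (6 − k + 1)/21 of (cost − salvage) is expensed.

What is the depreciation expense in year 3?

$13,976

Depreciable base = $91,674 − $18,300 = $73,374.
Sum of the years' digits = 6+5+4+3+2+1 = 21.
Year 1: $73,374 × 6/21 = $20,964. Book value $70,710.
Year 2: $73,374 × 5/21 = $17,470. Book value $53,240.
Year 3: $73,374 × 4/21 = $13,976. Book value $39,264.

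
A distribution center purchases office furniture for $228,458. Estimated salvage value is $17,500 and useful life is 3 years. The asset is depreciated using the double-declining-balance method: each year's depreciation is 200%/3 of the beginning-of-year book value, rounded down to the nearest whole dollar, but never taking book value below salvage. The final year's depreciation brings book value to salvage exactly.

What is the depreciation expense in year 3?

$7,885

Depreciable base = $228,458 − $17,500 = $210,958.
Year 1: ⌊$228,458 × 200%/3⌋ = $152,305. Book value $76,153.
Year 2: ⌊$76,153 × 200%/3⌋ = $50,768. Book value $25,385.
Year 3 (final): $25,385 − $17,500 = $7,885. Book value $17,500.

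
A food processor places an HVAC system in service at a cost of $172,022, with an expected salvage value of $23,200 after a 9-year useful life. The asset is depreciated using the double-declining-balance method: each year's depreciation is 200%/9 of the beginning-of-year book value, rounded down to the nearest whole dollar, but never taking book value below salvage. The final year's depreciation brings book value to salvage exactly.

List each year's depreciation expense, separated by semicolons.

$38,227; $29,732; $23,125; $17,986; $13,989; $10,880; $8,462; $6,421; $0

Depreciable base = $172,022 − $23,200 = $148,822.
Year 1: ⌊$172,022 × 200%/9⌋ = $38,227. Book value $133,795.
Year 2: ⌊$133,795 × 200%/9⌋ = $29,732. Book value $104,063.
Year 3: ⌊$104,063 × 200%/9⌋ = $23,125. Book value $80,938.
Year 4: ⌊$80,938 × 200%/9⌋ = $17,986. Book value $62,952.
Year 5: ⌊$62,952 × 200%/9⌋ = $13,989. Book value $48,963.
Year 6: ⌊$48,963 × 200%/9⌋ = $10,880. Book value $38,083.
Year 7: ⌊$38,083 × 200%/9⌋ = $8,462. Book value $29,621.
Year 8: ⌊$29,621 × 200%/9⌋ = $6,582, capped at $6,421. Book value $23,200.
Year 9 (final): $23,200 − $23,200 = $0. Book value $23,200.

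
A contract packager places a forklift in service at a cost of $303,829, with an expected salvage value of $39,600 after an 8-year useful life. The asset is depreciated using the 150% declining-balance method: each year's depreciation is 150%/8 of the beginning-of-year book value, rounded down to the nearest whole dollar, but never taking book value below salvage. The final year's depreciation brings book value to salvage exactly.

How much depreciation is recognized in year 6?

Depreciable base = $303,829 − $39,600 = $264,229.
Year 1: ⌊$303,829 × 150%/8⌋ = $56,967. Book value $246,862.
Year 2: ⌊$246,862 × 150%/8⌋ = $46,286. Book value $200,576.
Year 3: ⌊$200,576 × 150%/8⌋ = $37,608. Book value $162,968.
Year 4: ⌊$162,968 × 150%/8⌋ = $30,556. Book value $132,412.
Year 5: ⌊$132,412 × 150%/8⌋ = $24,827. Book value $107,585.
Year 6: ⌊$107,585 × 150%/8⌋ = $20,172. Book value $87,413.

$20,172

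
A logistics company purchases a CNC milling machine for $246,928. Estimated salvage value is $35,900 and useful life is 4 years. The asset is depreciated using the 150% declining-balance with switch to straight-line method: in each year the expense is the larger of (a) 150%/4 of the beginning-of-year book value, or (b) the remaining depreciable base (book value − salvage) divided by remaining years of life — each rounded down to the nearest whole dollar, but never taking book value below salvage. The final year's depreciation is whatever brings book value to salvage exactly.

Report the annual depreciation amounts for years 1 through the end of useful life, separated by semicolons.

$92,598; $57,873; $36,171; $24,386

Depreciable base = $246,928 − $35,900 = $211,028.
Year 1: DB = ⌊$246,928 × 150%/4⌋ = $92,598; SL = ⌊$211,028/4⌋ = $52,757 → take DB $92,598. Book value $154,330.
Year 2: DB = ⌊$154,330 × 150%/4⌋ = $57,873; SL = ⌊$118,430/3⌋ = $39,476 → take DB $57,873. Book value $96,457.
Year 3: DB = ⌊$96,457 × 150%/4⌋ = $36,171; SL = ⌊$60,557/2⌋ = $30,278 → take DB $36,171. Book value $60,286.
Year 4 (final): $60,286 − $35,900 = $24,386. Book value $35,900.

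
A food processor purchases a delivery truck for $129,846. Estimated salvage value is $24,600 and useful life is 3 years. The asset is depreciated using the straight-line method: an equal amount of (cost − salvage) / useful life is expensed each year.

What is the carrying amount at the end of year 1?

Depreciable base = $129,846 − $24,600 = $105,246.
Annual expense = $105,246 / 3 = $35,082.
End of year 1: book value $94,764.

$94,764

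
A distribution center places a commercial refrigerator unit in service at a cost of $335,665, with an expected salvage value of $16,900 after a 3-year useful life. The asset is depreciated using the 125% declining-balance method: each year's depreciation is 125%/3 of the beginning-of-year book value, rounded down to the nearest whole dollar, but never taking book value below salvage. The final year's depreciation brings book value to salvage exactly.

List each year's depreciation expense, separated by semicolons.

Depreciable base = $335,665 − $16,900 = $318,765.
Year 1: ⌊$335,665 × 125%/3⌋ = $139,860. Book value $195,805.
Year 2: ⌊$195,805 × 125%/3⌋ = $81,585. Book value $114,220.
Year 3 (final): $114,220 − $16,900 = $97,320. Book value $16,900.

$139,860; $81,585; $97,320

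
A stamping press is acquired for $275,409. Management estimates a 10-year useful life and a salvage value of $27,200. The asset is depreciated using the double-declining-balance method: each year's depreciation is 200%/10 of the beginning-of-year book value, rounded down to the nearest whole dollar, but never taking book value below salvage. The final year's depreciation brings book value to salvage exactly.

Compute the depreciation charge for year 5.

$22,561

Depreciable base = $275,409 − $27,200 = $248,209.
Year 1: ⌊$275,409 × 200%/10⌋ = $55,081. Book value $220,328.
Year 2: ⌊$220,328 × 200%/10⌋ = $44,065. Book value $176,263.
Year 3: ⌊$176,263 × 200%/10⌋ = $35,252. Book value $141,011.
Year 4: ⌊$141,011 × 200%/10⌋ = $28,202. Book value $112,809.
Year 5: ⌊$112,809 × 200%/10⌋ = $22,561. Book value $90,248.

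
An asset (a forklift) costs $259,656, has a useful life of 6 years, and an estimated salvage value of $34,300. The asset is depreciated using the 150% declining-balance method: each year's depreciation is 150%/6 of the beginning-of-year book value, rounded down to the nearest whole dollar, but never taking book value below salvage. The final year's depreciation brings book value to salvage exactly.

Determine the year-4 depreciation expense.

Depreciable base = $259,656 − $34,300 = $225,356.
Year 1: ⌊$259,656 × 150%/6⌋ = $64,914. Book value $194,742.
Year 2: ⌊$194,742 × 150%/6⌋ = $48,685. Book value $146,057.
Year 3: ⌊$146,057 × 150%/6⌋ = $36,514. Book value $109,543.
Year 4: ⌊$109,543 × 150%/6⌋ = $27,385. Book value $82,158.

$27,385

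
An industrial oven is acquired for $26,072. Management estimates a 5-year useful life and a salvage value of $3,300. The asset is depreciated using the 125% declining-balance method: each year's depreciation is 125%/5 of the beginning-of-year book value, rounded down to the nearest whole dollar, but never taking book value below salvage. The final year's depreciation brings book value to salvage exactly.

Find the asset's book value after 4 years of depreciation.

Depreciable base = $26,072 − $3,300 = $22,772.
Year 1: ⌊$26,072 × 125%/5⌋ = $6,518. Book value $19,554.
Year 2: ⌊$19,554 × 125%/5⌋ = $4,888. Book value $14,666.
Year 3: ⌊$14,666 × 125%/5⌋ = $3,666. Book value $11,000.
Year 4: ⌊$11,000 × 125%/5⌋ = $2,750. Book value $8,250.

$8,250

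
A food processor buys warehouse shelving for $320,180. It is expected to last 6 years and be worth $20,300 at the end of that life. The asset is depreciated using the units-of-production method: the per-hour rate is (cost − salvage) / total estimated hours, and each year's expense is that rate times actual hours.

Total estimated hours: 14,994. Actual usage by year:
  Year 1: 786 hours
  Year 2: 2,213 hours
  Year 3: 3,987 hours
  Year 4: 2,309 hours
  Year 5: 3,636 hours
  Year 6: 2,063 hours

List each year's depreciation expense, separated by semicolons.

Depreciable base = $320,180 − $20,300 = $299,880.
Rate = $299,880 / 14,994 hours = $20 per hour.
Year 1: 786 × $20 = $15,720. Book value $304,460.
Year 2: 2,213 × $20 = $44,260. Book value $260,200.
Year 3: 3,987 × $20 = $79,740. Book value $180,460.
Year 4: 2,309 × $20 = $46,180. Book value $134,280.
Year 5: 3,636 × $20 = $72,720. Book value $61,560.
Year 6: 2,063 × $20 = $41,260. Book value $20,300.

$15,720; $44,260; $79,740; $46,180; $72,720; $41,260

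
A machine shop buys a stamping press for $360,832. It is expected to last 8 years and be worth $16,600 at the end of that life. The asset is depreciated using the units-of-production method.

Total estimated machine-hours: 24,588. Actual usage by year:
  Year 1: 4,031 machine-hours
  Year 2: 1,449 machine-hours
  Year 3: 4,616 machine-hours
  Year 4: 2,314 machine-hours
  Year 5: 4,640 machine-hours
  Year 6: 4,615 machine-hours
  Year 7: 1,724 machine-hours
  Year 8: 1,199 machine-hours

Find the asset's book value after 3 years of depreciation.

Depreciable base = $360,832 − $16,600 = $344,232.
Rate = $344,232 / 24,588 machine-hours = $14 per machine-hour.
Year 1: 4,031 × $14 = $56,434. Book value $304,398.
Year 2: 1,449 × $14 = $20,286. Book value $284,112.
Year 3: 4,616 × $14 = $64,624. Book value $219,488.

$219,488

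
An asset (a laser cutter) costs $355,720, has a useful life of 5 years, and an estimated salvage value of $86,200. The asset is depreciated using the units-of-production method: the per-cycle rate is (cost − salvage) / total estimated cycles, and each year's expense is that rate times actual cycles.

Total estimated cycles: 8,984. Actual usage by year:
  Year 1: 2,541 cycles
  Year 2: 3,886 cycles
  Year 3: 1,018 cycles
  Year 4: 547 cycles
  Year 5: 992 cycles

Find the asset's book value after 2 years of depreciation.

$162,910

Depreciable base = $355,720 − $86,200 = $269,520.
Rate = $269,520 / 8,984 cycles = $30 per cycle.
Year 1: 2,541 × $30 = $76,230. Book value $279,490.
Year 2: 3,886 × $30 = $116,580. Book value $162,910.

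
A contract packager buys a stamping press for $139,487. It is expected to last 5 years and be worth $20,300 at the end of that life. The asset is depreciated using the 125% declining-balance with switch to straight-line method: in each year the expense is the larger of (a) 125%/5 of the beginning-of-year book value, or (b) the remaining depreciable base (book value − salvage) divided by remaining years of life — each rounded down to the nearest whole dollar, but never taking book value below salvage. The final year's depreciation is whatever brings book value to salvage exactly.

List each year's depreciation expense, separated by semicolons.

Depreciable base = $139,487 − $20,300 = $119,187.
Year 1: DB = ⌊$139,487 × 125%/5⌋ = $34,871; SL = ⌊$119,187/5⌋ = $23,837 → take DB $34,871. Book value $104,616.
Year 2: DB = ⌊$104,616 × 125%/5⌋ = $26,154; SL = ⌊$84,316/4⌋ = $21,079 → take DB $26,154. Book value $78,462.
Year 3: DB = ⌊$78,462 × 125%/5⌋ = $19,615; SL = ⌊$58,162/3⌋ = $19,387 → take DB $19,615. Book value $58,847.
Year 4: DB = ⌊$58,847 × 125%/5⌋ = $14,711; SL = ⌊$38,547/2⌋ = $19,273 → take SL $19,273. Book value $39,574.
Year 5 (final): $39,574 − $20,300 = $19,274. Book value $20,300.

$34,871; $26,154; $19,615; $19,273; $19,274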